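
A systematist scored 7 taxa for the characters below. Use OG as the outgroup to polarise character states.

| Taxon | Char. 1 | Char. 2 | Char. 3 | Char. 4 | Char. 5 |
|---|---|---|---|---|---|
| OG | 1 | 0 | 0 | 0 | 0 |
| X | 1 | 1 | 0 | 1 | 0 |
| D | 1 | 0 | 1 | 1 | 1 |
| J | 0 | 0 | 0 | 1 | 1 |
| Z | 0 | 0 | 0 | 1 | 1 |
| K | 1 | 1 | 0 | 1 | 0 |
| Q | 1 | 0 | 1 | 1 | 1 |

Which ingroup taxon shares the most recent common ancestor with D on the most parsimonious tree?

Character polarity is set by the outgroup: the derived state is whichever differs from the outgroup's state, so for Char. 1 the derived state is '0', and for the remaining characters it is '1'.
Only J and Z show the derived state '0' for Char. 1, supporting them as a clade.
Char. 2: derived state '1' in K and X only — synapomorphy for {K, X}.
Char. 3: derived state '1' in D and Q only — synapomorphy for {D, Q}.
Char. 4 (derived state '1') is shared by all ingroup taxa — unites the whole ingroup.
Char. 5: derived state '1' in D, J, Q, and Z only — synapomorphy for {D, J, Q, Z}.
Most parsimonious ingroup topology: ((X,K),((D,Q),(J,Z))).
D and Q form a cherry on this tree, so they are sister taxa.

Q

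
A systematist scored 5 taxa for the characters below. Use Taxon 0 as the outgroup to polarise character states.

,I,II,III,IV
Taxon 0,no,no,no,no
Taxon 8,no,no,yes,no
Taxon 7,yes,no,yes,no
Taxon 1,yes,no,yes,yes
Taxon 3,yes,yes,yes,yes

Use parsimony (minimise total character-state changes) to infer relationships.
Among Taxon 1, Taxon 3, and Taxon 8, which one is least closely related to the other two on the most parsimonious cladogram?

The outgroup has state 'no' for every character, so 'yes' is the derived state throughout.
Only Taxon 1, Taxon 3, and Taxon 7 show the derived state 'yes' for I, supporting them as a clade.
II (derived state 'yes') is unique to Taxon 3 (autapomorphy; uninformative for grouping).
III (derived state 'yes') is shared by all ingroup taxa — unites the whole ingroup.
IV (derived state 'yes') is shared by Taxon 1 and Taxon 3 — a synapomorphy uniting that clade.
Most parsimonious ingroup topology: (Taxon 8,(Taxon 7,(Taxon 1,Taxon 3))).
Taxon 3 and Taxon 1 share a more recent common ancestor with each other than either does with Taxon 8, so Taxon 8 is the least closely related of the three.

Taxon 8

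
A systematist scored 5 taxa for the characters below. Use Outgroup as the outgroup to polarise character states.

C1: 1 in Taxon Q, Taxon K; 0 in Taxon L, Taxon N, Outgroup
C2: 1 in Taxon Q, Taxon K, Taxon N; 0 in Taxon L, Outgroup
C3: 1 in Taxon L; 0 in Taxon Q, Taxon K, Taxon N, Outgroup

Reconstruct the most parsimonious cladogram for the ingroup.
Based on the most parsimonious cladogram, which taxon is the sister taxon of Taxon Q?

Taxon K

The outgroup has state '0' for every character, so '1' is the derived state throughout.
C1 (derived state '1') is shared by Taxon K and Taxon Q — a synapomorphy uniting that clade.
C2 (derived state '1') is shared by Taxon K, Taxon N, and Taxon Q — a synapomorphy uniting that clade.
C3 (derived state '1') is unique to Taxon L (autapomorphy; uninformative for grouping).
Most parsimonious ingroup topology: ((Taxon N,(Taxon Q,Taxon K)),Taxon L).
Taxon Q and Taxon K form a cherry on this tree, so they are sister taxa.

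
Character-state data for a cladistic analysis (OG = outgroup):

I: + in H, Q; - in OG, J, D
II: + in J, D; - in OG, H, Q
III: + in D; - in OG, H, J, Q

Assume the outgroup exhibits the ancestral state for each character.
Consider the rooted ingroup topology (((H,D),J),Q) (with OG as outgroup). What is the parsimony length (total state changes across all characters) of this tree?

5

Map each character onto (((H,D),J),Q) (rooted by OG) and count the minimum state changes it requires (Fitch parsimony):
I: 2; II: 2; III: 1.
Total tree length = 5.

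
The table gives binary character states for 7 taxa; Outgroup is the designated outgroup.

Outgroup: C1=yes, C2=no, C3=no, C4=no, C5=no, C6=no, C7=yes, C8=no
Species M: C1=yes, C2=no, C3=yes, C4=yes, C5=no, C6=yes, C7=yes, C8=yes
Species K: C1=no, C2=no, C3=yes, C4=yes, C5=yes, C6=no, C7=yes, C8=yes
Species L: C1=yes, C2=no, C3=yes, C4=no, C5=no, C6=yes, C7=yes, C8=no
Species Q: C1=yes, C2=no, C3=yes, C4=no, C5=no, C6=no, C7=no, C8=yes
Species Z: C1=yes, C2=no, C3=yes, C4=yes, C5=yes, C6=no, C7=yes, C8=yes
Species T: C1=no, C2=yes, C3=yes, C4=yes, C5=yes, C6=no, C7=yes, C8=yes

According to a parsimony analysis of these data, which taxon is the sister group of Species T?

Species K

Character polarity is set by the outgroup: the derived state is whichever differs from the outgroup's state, so for C1, C7 the derived state is 'no', and for the remaining characters it is 'yes'.
C1 (derived state 'no') is shared by Species K and Species T — a synapomorphy uniting that clade.
C2: derived state 'yes' in Species T only — an autapomorphy, so it tells us nothing about relationships among taxa.
All ingroup taxa share the derived state 'yes' for C3; it defines the ingroup but does not resolve relationships within it.
C4 (derived state 'yes') is shared by Species K, Species M, Species T, and Species Z — a synapomorphy uniting that clade.
C5 (derived state 'yes') is shared by Species K, Species T, and Species Z — a synapomorphy uniting that clade.
C6 (state 'yes') occurs in Species L and Species M but conflicts with the nesting implied by the other characters — most parsimoniously interpreted as homoplasy.
C7 (derived state 'no') is unique to Species Q (autapomorphy; uninformative for grouping).
C8: derived state 'yes' in Species K, Species M, Species Q, Species T, and Species Z only — synapomorphy for {Species K, Species M, Species Q, Species T, Species Z}.
Most parsimonious ingroup topology: (((Species M,((Species K,Species T),Species Z)),Species Q),Species L).
Species T and Species K form a cherry on this tree, so they are sister taxa.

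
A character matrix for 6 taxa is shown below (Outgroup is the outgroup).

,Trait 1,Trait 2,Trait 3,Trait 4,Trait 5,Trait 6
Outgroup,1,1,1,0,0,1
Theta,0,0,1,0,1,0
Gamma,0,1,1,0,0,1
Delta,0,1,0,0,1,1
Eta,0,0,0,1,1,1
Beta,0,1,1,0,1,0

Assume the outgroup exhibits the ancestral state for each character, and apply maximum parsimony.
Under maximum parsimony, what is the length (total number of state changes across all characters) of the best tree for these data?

Character polarity is set by the outgroup: the derived state is whichever differs from the outgroup's state, so for Trait 1, Trait 2, Trait 3, Trait 6 the derived state is '0', and for the remaining characters it is '1'.
All ingroup taxa share the derived state '0' for Trait 1; it defines the ingroup but does not resolve relationships within it.
Trait 2 groups Eta and Theta, which is incompatible with the clades supported by the remaining characters; treating it as convergent (homoplasy) costs fewer steps than any alternative tree.
Trait 3 (derived state '0') is shared by Delta and Eta — a synapomorphy uniting that clade.
Trait 4 (derived state '1') is unique to Eta (autapomorphy; uninformative for grouping).
Only Beta, Delta, Eta, and Theta show the derived state '1' for Trait 5, supporting them as a clade.
Trait 6: derived state '0' in Beta and Theta only — synapomorphy for {Beta, Theta}.
Most parsimonious ingroup topology: (((Theta,Beta),(Delta,Eta)),Gamma).
Changes per character on this tree: Trait 1: 1; Trait 2: 2; Trait 3: 1; Trait 4: 1; Trait 5: 1; Trait 6: 1.
Total = 7.

7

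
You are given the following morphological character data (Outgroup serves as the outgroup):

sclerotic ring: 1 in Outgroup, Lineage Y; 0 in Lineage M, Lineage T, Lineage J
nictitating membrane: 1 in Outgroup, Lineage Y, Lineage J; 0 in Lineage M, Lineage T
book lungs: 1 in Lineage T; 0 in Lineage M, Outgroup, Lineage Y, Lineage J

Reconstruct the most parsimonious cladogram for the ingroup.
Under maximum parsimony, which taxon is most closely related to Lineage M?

Lineage T

Character polarity is set by the outgroup: the derived state is whichever differs from the outgroup's state, so for sclerotic ring, nictitating membrane the derived state is '0', and for the remaining characters it is '1'.
sclerotic ring: derived state '0' in Lineage J, Lineage M, and Lineage T only — synapomorphy for {Lineage J, Lineage M, Lineage T}.
nictitating membrane: derived state '0' in Lineage M and Lineage T only — synapomorphy for {Lineage M, Lineage T}.
book lungs (derived state '1') is unique to Lineage T (autapomorphy; uninformative for grouping).
Most parsimonious ingroup topology: (((Lineage T,Lineage M),Lineage J),Lineage Y).
Lineage M and Lineage T form a cherry on this tree, so they are sister taxa.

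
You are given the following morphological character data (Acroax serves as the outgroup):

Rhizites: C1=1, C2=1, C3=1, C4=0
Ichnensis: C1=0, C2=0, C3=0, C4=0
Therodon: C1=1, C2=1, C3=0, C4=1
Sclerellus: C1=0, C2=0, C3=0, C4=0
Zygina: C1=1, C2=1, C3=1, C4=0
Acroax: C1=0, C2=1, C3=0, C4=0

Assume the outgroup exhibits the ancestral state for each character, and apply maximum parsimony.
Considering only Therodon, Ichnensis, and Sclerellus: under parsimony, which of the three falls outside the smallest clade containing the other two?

Therodon

Character polarity is set by the outgroup: the derived state is whichever differs from the outgroup's state, so for C2 the derived state is '0', and for the remaining characters it is '1'.
Only Rhizites, Therodon, and Zygina show the derived state '1' for C1, supporting them as a clade.
C2: derived state '0' in Ichnensis and Sclerellus only — synapomorphy for {Ichnensis, Sclerellus}.
Only Rhizites and Zygina show the derived state '1' for C3, supporting them as a clade.
C4 (derived state '1') is unique to Therodon (autapomorphy; uninformative for grouping).
Most parsimonious ingroup topology: (((Zygina,Rhizites),Therodon),(Sclerellus,Ichnensis)).
Sclerellus and Ichnensis share a more recent common ancestor with each other than either does with Therodon, so Therodon is the least closely related of the three.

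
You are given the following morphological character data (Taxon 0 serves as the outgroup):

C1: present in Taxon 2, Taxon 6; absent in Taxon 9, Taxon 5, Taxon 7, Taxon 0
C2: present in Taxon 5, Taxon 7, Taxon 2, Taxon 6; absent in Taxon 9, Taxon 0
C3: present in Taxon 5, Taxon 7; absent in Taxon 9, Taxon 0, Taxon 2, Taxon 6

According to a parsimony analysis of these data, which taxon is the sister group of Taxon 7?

The outgroup has state 'absent' for every character, so 'present' is the derived state throughout.
C1 (derived state 'present') is shared by Taxon 2 and Taxon 6 — a synapomorphy uniting that clade.
C2: derived state 'present' in Taxon 2, Taxon 5, Taxon 6, and Taxon 7 only — synapomorphy for {Taxon 2, Taxon 5, Taxon 6, Taxon 7}.
C3 (derived state 'present') is shared by Taxon 5 and Taxon 7 — a synapomorphy uniting that clade.
Most parsimonious ingroup topology: (Taxon 9,((Taxon 2,Taxon 6),(Taxon 7,Taxon 5))).
Taxon 7 and Taxon 5 form a cherry on this tree, so they are sister taxa.

Taxon 5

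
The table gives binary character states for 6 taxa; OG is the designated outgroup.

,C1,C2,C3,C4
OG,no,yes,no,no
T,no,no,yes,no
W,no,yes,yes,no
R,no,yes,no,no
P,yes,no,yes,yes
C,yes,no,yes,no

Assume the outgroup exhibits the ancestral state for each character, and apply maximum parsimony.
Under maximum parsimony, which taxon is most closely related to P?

C

Character polarity is set by the outgroup: the derived state is whichever differs from the outgroup's state, so for C2 the derived state is 'no', and for the remaining characters it is 'yes'.
C1 (derived state 'yes') is shared by C and P — a synapomorphy uniting that clade.
C2 (derived state 'no') is shared by C, P, and T — a synapomorphy uniting that clade.
C3: derived state 'yes' in C, P, T, and W only — synapomorphy for {C, P, T, W}.
C4 (derived state 'yes') is unique to P (autapomorphy; uninformative for grouping).
Most parsimonious ingroup topology: (((T,(P,C)),W),R).
P and C form a cherry on this tree, so they are sister taxa.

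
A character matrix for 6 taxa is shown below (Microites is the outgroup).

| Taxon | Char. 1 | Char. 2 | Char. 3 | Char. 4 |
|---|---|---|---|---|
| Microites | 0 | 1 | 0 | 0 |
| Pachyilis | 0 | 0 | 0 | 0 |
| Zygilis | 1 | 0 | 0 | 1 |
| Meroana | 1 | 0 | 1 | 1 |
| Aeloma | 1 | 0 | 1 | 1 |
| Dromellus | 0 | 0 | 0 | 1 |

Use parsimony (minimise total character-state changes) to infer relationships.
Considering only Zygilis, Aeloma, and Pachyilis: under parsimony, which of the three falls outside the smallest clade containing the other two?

Pachyilis

Character polarity is set by the outgroup: the derived state is whichever differs from the outgroup's state, so for Char. 2 the derived state is '0', and for the remaining characters it is '1'.
Char. 1 (derived state '1') is shared by Aeloma, Meroana, and Zygilis — a synapomorphy uniting that clade.
Char. 2 (derived state '0') is shared by all ingroup taxa — unites the whole ingroup.
Only Aeloma and Meroana show the derived state '1' for Char. 3, supporting them as a clade.
Char. 4 (derived state '1') is shared by Aeloma, Dromellus, Meroana, and Zygilis — a synapomorphy uniting that clade.
Most parsimonious ingroup topology: (Pachyilis,((Zygilis,(Meroana,Aeloma)),Dromellus)).
Aeloma and Zygilis share a more recent common ancestor with each other than either does with Pachyilis, so Pachyilis is the least closely related of the three.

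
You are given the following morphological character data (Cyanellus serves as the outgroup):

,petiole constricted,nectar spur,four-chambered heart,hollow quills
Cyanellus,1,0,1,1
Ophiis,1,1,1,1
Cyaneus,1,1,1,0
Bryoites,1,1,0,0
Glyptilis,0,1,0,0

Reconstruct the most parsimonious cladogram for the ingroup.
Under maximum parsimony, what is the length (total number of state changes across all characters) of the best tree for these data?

4

Character polarity is set by the outgroup: the derived state is whichever differs from the outgroup's state, so for petiole constricted, four-chambered heart, hollow quills the derived state is '0', and for the remaining characters it is '1'.
petiole constricted (derived state '0') is unique to Glyptilis (autapomorphy; uninformative for grouping).
nectar spur (derived state '1') is shared by all ingroup taxa — unites the whole ingroup.
four-chambered heart (derived state '0') is shared by Bryoites and Glyptilis — a synapomorphy uniting that clade.
hollow quills (derived state '0') is shared by Bryoites, Cyaneus, and Glyptilis — a synapomorphy uniting that clade.
Most parsimonious ingroup topology: (Ophiis,(Cyaneus,(Bryoites,Glyptilis))).
Changes per character on this tree: petiole constricted: 1; nectar spur: 1; four-chambered heart: 1; hollow quills: 1.
Total = 4.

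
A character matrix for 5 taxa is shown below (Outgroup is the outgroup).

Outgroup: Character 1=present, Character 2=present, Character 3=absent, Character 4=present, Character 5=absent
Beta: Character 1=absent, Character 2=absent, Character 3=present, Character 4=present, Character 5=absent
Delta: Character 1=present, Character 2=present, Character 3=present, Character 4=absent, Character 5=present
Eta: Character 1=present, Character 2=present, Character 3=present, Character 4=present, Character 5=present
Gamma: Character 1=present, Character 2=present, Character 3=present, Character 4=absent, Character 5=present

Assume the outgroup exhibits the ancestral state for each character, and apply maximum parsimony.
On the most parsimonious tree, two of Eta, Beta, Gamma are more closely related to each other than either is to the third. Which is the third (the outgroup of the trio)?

Character polarity is set by the outgroup: the derived state is whichever differs from the outgroup's state, so for Character 1, Character 2, Character 4 the derived state is 'absent', and for the remaining characters it is 'present'.
Character 1 (derived state 'absent') is unique to Beta (autapomorphy; uninformative for grouping).
Character 2 (derived state 'absent') is unique to Beta (autapomorphy; uninformative for grouping).
Character 3 (derived state 'present') is shared by all ingroup taxa — unites the whole ingroup.
Only Delta and Gamma show the derived state 'absent' for Character 4, supporting them as a clade.
Character 5 (derived state 'present') is shared by Delta, Eta, and Gamma — a synapomorphy uniting that clade.
Most parsimonious ingroup topology: (Beta,((Delta,Gamma),Eta)).
Eta and Gamma share a more recent common ancestor with each other than either does with Beta, so Beta is the least closely related of the three.

Beta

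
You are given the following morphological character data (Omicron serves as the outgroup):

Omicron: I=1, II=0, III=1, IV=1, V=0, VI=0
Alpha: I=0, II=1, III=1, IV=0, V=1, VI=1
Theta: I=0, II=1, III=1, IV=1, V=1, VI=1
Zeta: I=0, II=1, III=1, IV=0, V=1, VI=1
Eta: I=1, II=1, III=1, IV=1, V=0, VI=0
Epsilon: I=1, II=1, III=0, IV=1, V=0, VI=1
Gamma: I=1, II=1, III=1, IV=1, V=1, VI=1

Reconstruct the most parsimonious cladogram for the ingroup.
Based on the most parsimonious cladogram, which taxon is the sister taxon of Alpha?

Character polarity is set by the outgroup: the derived state is whichever differs from the outgroup's state, so for I, III, IV the derived state is '0', and for the remaining characters it is '1'.
I (derived state '0') is shared by Alpha, Theta, and Zeta — a synapomorphy uniting that clade.
II (derived state '1') is shared by all ingroup taxa — unites the whole ingroup.
III (derived state '0') is unique to Epsilon (autapomorphy; uninformative for grouping).
IV: derived state '0' in Alpha and Zeta only — synapomorphy for {Alpha, Zeta}.
V (derived state '1') is shared by Alpha, Gamma, Theta, and Zeta — a synapomorphy uniting that clade.
VI: derived state '1' in Alpha, Epsilon, Gamma, Theta, and Zeta only — synapomorphy for {Alpha, Epsilon, Gamma, Theta, Zeta}.
Most parsimonious ingroup topology: ((Epsilon,(((Alpha,Zeta),Theta),Gamma)),Eta).
Alpha and Zeta form a cherry on this tree, so they are sister taxa.

Zeta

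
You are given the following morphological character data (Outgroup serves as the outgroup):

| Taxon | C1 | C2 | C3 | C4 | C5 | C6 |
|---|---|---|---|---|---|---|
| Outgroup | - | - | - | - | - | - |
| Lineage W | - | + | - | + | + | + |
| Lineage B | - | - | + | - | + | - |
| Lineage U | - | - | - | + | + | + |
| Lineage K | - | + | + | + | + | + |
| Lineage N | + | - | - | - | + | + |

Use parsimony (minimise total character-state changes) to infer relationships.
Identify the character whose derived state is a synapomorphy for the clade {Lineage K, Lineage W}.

The outgroup has state '-' for every character, so '+' is the derived state throughout.
C1: derived state '+' in Lineage N only — an autapomorphy, so it tells us nothing about relationships among taxa.
C2: derived state '+' in Lineage K and Lineage W only — synapomorphy for {Lineage K, Lineage W}.
C3 (state '+') occurs in Lineage B and Lineage K but conflicts with the nesting implied by the other characters — most parsimoniously interpreted as homoplasy.
Only Lineage K, Lineage U, and Lineage W show the derived state '+' for C4, supporting them as a clade.
C5 (derived state '+') is shared by all ingroup taxa — unites the whole ingroup.
C6 (derived state '+') is shared by Lineage K, Lineage N, Lineage U, and Lineage W — a synapomorphy uniting that clade.
Most parsimonious ingroup topology: ((((Lineage W,Lineage K),Lineage U),Lineage N),Lineage B).
The clade {Lineage K, Lineage W} is supported by C2: its derived state '+' occurs in exactly those taxa and in no other taxon (including the outgroup).

C2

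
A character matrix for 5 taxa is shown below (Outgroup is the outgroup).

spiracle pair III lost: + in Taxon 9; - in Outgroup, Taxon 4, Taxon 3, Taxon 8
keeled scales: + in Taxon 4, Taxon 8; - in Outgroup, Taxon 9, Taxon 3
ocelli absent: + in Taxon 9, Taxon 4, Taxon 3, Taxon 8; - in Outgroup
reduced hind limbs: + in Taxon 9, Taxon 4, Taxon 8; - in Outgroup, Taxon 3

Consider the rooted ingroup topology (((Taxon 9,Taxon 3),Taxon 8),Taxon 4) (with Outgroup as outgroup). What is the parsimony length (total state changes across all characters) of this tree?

6

Map each character onto (((Taxon 9,Taxon 3),Taxon 8),Taxon 4) (rooted by Outgroup) and count the minimum state changes it requires (Fitch parsimony):
spiracle pair III lost: 1; keeled scales: 2; ocelli absent: 1; reduced hind limbs: 2.
Total tree length = 6.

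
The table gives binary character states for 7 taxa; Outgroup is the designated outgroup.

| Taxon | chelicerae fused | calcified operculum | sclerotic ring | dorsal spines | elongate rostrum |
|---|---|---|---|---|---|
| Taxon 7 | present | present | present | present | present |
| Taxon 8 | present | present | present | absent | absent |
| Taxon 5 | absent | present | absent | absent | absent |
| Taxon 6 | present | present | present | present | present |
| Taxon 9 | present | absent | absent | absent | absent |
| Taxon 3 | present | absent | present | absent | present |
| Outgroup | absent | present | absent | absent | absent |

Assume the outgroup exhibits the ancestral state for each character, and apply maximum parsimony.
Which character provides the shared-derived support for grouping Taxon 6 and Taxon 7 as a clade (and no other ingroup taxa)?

dorsal spines

Character polarity is set by the outgroup: the derived state is whichever differs from the outgroup's state, so for calcified operculum the derived state is 'absent', and for the remaining characters it is 'present'.
chelicerae fused (derived state 'present') is shared by Taxon 3, Taxon 6, Taxon 7, Taxon 8, and Taxon 9 — a synapomorphy uniting that clade.
calcified operculum groups Taxon 3 and Taxon 9, which is incompatible with the clades supported by the remaining characters; treating it as convergent (homoplasy) costs fewer steps than any alternative tree.
Only Taxon 3, Taxon 6, Taxon 7, and Taxon 8 show the derived state 'present' for sclerotic ring, supporting them as a clade.
dorsal spines (derived state 'present') is shared by Taxon 6 and Taxon 7 — a synapomorphy uniting that clade.
elongate rostrum (derived state 'present') is shared by Taxon 3, Taxon 6, and Taxon 7 — a synapomorphy uniting that clade.
Most parsimonious ingroup topology: ((Taxon 9,((Taxon 3,(Taxon 7,Taxon 6)),Taxon 8)),Taxon 5).
The clade {Taxon 6, Taxon 7} is supported by dorsal spines: its derived state 'present' occurs in exactly those taxa and in no other taxon (including the outgroup).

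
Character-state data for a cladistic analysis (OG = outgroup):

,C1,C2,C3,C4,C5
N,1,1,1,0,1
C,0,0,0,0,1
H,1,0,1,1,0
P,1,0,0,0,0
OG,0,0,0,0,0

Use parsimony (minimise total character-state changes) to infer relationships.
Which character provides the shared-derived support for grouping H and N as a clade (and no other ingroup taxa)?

C3

The outgroup has state '0' for every character, so '1' is the derived state throughout.
Only H, N, and P show the derived state '1' for C1, supporting them as a clade.
C2: derived state '1' in N only — an autapomorphy, so it tells us nothing about relationships among taxa.
Only H and N show the derived state '1' for C3, supporting them as a clade.
C4: derived state '1' in H only — an autapomorphy, so it tells us nothing about relationships among taxa.
C5 groups C and N, which is incompatible with the clades supported by the remaining characters; treating it as convergent (homoplasy) costs fewer steps than any alternative tree.
Most parsimonious ingroup topology: (((H,N),P),C).
The clade {H, N} is supported by C3: its derived state '1' occurs in exactly those taxa and in no other taxon (including the outgroup).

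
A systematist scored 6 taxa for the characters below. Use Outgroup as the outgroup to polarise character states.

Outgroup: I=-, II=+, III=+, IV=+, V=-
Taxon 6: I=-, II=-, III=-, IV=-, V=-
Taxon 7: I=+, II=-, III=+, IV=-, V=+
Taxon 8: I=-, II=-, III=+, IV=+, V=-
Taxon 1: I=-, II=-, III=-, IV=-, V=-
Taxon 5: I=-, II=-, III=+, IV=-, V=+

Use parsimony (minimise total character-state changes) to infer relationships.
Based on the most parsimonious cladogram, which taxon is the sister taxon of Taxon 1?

Taxon 6

Character polarity is set by the outgroup: the derived state is whichever differs from the outgroup's state, so for II, III, IV the derived state is '-', and for the remaining characters it is '+'.
I (derived state '+') is unique to Taxon 7 (autapomorphy; uninformative for grouping).
All ingroup taxa share the derived state '-' for II; it defines the ingroup but does not resolve relationships within it.
III: derived state '-' in Taxon 1 and Taxon 6 only — synapomorphy for {Taxon 1, Taxon 6}.
IV (derived state '-') is shared by Taxon 1, Taxon 5, Taxon 6, and Taxon 7 — a synapomorphy uniting that clade.
V: derived state '+' in Taxon 5 and Taxon 7 only — synapomorphy for {Taxon 5, Taxon 7}.
Most parsimonious ingroup topology: (((Taxon 6,Taxon 1),(Taxon 7,Taxon 5)),Taxon 8).
Taxon 1 and Taxon 6 form a cherry on this tree, so they are sister taxa.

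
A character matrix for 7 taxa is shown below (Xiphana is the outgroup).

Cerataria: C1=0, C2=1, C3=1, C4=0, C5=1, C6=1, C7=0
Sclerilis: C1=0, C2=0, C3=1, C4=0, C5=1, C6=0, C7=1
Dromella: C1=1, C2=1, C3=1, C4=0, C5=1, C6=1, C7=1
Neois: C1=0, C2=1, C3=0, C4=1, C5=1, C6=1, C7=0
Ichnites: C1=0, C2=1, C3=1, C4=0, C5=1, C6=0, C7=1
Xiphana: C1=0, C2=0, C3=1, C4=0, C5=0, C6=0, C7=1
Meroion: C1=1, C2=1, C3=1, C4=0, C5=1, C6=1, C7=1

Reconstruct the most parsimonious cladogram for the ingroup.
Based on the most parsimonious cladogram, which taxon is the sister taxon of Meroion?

Dromella

Character polarity is set by the outgroup: the derived state is whichever differs from the outgroup's state, so for C3, C7 the derived state is '0', and for the remaining characters it is '1'.
C1 (derived state '1') is shared by Dromella and Meroion — a synapomorphy uniting that clade.
C2 (derived state '1') is shared by Cerataria, Dromella, Ichnites, Meroion, and Neois — a synapomorphy uniting that clade.
C3 (derived state '0') is unique to Neois (autapomorphy; uninformative for grouping).
C4: derived state '1' in Neois only — an autapomorphy, so it tells us nothing about relationships among taxa.
C5 (derived state '1') is shared by all ingroup taxa — unites the whole ingroup.
C6 (derived state '1') is shared by Cerataria, Dromella, Meroion, and Neois — a synapomorphy uniting that clade.
C7 (derived state '0') is shared by Cerataria and Neois — a synapomorphy uniting that clade.
Most parsimonious ingroup topology: ((Ichnites,((Cerataria,Neois),(Dromella,Meroion))),Sclerilis).
Meroion and Dromella form a cherry on this tree, so they are sister taxa.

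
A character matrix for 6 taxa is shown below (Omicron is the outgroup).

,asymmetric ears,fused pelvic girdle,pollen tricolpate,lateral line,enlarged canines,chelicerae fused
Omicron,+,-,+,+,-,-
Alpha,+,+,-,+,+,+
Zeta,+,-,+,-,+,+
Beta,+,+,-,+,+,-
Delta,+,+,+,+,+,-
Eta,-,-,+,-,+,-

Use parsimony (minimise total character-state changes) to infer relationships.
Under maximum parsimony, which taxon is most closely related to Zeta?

Eta

Character polarity is set by the outgroup: the derived state is whichever differs from the outgroup's state, so for asymmetric ears, pollen tricolpate, lateral line the derived state is '-', and for the remaining characters it is '+'.
asymmetric ears: derived state '-' in Eta only — an autapomorphy, so it tells us nothing about relationships among taxa.
fused pelvic girdle (derived state '+') is shared by Alpha, Beta, and Delta — a synapomorphy uniting that clade.
pollen tricolpate (derived state '-') is shared by Alpha and Beta — a synapomorphy uniting that clade.
Only Eta and Zeta show the derived state '-' for lateral line, supporting them as a clade.
enlarged canines (derived state '+') is shared by all ingroup taxa — unites the whole ingroup.
chelicerae fused groups Alpha and Zeta, which is incompatible with the clades supported by the remaining characters; treating it as convergent (homoplasy) costs fewer steps than any alternative tree.
Most parsimonious ingroup topology: (((Alpha,Beta),Delta),(Zeta,Eta)).
Zeta and Eta form a cherry on this tree, so they are sister taxa.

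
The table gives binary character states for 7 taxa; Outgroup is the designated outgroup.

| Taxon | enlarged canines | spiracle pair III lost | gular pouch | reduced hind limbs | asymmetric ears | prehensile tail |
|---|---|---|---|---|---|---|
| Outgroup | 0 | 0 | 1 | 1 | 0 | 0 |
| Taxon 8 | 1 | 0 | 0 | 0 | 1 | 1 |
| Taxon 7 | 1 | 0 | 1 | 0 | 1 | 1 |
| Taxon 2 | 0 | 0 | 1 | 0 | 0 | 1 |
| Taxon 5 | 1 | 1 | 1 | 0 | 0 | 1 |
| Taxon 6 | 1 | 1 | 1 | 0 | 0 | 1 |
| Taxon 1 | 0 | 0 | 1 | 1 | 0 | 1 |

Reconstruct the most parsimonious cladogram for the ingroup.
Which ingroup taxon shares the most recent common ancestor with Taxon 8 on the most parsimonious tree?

Character polarity is set by the outgroup: the derived state is whichever differs from the outgroup's state, so for gular pouch, reduced hind limbs the derived state is '0', and for the remaining characters it is '1'.
enlarged canines (derived state '1') is shared by Taxon 5, Taxon 6, Taxon 7, and Taxon 8 — a synapomorphy uniting that clade.
spiracle pair III lost: derived state '1' in Taxon 5 and Taxon 6 only — synapomorphy for {Taxon 5, Taxon 6}.
gular pouch (derived state '0') is unique to Taxon 8 (autapomorphy; uninformative for grouping).
reduced hind limbs (derived state '0') is shared by Taxon 2, Taxon 5, Taxon 6, Taxon 7, and Taxon 8 — a synapomorphy uniting that clade.
asymmetric ears (derived state '1') is shared by Taxon 7 and Taxon 8 — a synapomorphy uniting that clade.
prehensile tail (derived state '1') is shared by all ingroup taxa — unites the whole ingroup.
Most parsimonious ingroup topology: ((((Taxon 8,Taxon 7),(Taxon 5,Taxon 6)),Taxon 2),Taxon 1).
Taxon 8 and Taxon 7 form a cherry on this tree, so they are sister taxa.

Taxon 7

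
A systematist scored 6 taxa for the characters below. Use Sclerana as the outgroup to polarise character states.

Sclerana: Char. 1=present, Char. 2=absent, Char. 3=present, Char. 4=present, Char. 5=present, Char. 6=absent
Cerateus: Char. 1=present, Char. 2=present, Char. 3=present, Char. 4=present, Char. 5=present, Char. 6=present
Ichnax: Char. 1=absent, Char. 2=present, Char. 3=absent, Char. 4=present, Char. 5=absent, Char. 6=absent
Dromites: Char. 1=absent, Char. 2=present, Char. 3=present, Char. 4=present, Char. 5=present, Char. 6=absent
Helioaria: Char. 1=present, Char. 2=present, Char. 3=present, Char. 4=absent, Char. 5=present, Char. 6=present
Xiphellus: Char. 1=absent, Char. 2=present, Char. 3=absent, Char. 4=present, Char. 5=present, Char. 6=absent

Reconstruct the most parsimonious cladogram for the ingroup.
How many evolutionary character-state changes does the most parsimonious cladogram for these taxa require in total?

6

Character polarity is set by the outgroup: the derived state is whichever differs from the outgroup's state, so for Char. 1, Char. 3, Char. 4, Char. 5 the derived state is 'absent', and for the remaining characters it is 'present'.
Char. 1 (derived state 'absent') is shared by Dromites, Ichnax, and Xiphellus — a synapomorphy uniting that clade.
Char. 2 (derived state 'present') is shared by all ingroup taxa — unites the whole ingroup.
Char. 3: derived state 'absent' in Ichnax and Xiphellus only — synapomorphy for {Ichnax, Xiphellus}.
Char. 4 (derived state 'absent') is unique to Helioaria (autapomorphy; uninformative for grouping).
Char. 5: derived state 'absent' in Ichnax only — an autapomorphy, so it tells us nothing about relationships among taxa.
Only Cerateus and Helioaria show the derived state 'present' for Char. 6, supporting them as a clade.
Most parsimonious ingroup topology: ((Cerateus,Helioaria),((Ichnax,Xiphellus),Dromites)).
Changes per character on this tree: Char. 1: 1; Char. 2: 1; Char. 3: 1; Char. 4: 1; Char. 5: 1; Char. 6: 1.
Total = 6.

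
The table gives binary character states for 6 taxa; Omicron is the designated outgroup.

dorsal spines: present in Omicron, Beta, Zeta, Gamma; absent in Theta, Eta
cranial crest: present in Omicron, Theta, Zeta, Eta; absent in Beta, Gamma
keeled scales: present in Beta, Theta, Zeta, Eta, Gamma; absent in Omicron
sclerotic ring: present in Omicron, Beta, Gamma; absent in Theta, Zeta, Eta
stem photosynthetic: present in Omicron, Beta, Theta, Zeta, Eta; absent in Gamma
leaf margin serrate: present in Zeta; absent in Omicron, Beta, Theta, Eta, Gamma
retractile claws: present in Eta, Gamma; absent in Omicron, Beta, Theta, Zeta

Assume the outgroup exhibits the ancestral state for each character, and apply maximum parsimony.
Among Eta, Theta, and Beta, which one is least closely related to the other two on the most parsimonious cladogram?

Character polarity is set by the outgroup: the derived state is whichever differs from the outgroup's state, so for dorsal spines, cranial crest, sclerotic ring, stem photosynthetic the derived state is 'absent', and for the remaining characters it is 'present'.
Only Eta and Theta show the derived state 'absent' for dorsal spines, supporting them as a clade.
cranial crest (derived state 'absent') is shared by Beta and Gamma — a synapomorphy uniting that clade.
All ingroup taxa share the derived state 'present' for keeled scales; it defines the ingroup but does not resolve relationships within it.
sclerotic ring: derived state 'absent' in Eta, Theta, and Zeta only — synapomorphy for {Eta, Theta, Zeta}.
stem photosynthetic (derived state 'absent') is unique to Gamma (autapomorphy; uninformative for grouping).
leaf margin serrate (derived state 'present') is unique to Zeta (autapomorphy; uninformative for grouping).
retractile claws (state 'present') occurs in Eta and Gamma but conflicts with the nesting implied by the other characters — most parsimoniously interpreted as homoplasy.
Most parsimonious ingroup topology: ((Beta,Gamma),((Theta,Eta),Zeta)).
Theta and Eta share a more recent common ancestor with each other than either does with Beta, so Beta is the least closely related of the three.

Beta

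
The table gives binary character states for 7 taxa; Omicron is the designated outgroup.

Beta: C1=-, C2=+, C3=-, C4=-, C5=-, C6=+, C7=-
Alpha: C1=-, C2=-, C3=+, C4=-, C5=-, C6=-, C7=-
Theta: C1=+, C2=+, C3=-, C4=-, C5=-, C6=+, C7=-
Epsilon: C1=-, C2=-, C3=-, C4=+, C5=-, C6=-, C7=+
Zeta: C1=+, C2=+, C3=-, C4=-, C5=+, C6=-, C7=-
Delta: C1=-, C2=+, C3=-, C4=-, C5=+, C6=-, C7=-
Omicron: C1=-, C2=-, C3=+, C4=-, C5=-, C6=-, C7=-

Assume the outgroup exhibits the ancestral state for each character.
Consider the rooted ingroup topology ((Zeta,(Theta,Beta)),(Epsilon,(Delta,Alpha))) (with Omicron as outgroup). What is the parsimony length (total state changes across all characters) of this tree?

11

Map each character onto ((Zeta,(Theta,Beta)),(Epsilon,(Delta,Alpha))) (rooted by Omicron) and count the minimum state changes it requires (Fitch parsimony):
C1: 2; C2: 2; C3: 2; C4: 1; C5: 2; C6: 1; C7: 1.
Total tree length = 11.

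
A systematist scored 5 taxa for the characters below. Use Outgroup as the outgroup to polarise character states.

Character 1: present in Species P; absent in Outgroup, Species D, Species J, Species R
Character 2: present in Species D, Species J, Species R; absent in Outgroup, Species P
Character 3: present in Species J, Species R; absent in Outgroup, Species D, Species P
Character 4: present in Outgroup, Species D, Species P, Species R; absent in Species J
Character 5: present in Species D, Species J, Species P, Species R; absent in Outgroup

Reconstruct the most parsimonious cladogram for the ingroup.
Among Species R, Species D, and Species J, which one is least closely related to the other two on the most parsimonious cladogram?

Character polarity is set by the outgroup: the derived state is whichever differs from the outgroup's state, so for Character 4 the derived state is 'absent', and for the remaining characters it is 'present'.
Character 1 (derived state 'present') is unique to Species P (autapomorphy; uninformative for grouping).
Character 2 (derived state 'present') is shared by Species D, Species J, and Species R — a synapomorphy uniting that clade.
Character 3 (derived state 'present') is shared by Species J and Species R — a synapomorphy uniting that clade.
Character 4: derived state 'absent' in Species J only — an autapomorphy, so it tells us nothing about relationships among taxa.
Character 5 (derived state 'present') is shared by all ingroup taxa — unites the whole ingroup.
Most parsimonious ingroup topology: (((Species R,Species J),Species D),Species P).
Species R and Species J share a more recent common ancestor with each other than either does with Species D, so Species D is the least closely related of the three.

Species D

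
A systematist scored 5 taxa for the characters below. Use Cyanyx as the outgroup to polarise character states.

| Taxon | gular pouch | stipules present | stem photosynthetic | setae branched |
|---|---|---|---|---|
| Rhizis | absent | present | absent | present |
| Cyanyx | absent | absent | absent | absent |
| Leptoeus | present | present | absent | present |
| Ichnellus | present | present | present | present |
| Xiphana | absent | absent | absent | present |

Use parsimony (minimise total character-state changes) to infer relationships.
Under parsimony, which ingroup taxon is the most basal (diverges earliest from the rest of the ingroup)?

The outgroup has state 'absent' for every character, so 'present' is the derived state throughout.
gular pouch (derived state 'present') is shared by Ichnellus and Leptoeus — a synapomorphy uniting that clade.
stipules present (derived state 'present') is shared by Ichnellus, Leptoeus, and Rhizis — a synapomorphy uniting that clade.
stem photosynthetic (derived state 'present') is unique to Ichnellus (autapomorphy; uninformative for grouping).
setae branched (derived state 'present') is shared by all ingroup taxa — unites the whole ingroup.
Most parsimonious ingroup topology: ((Rhizis,(Leptoeus,Ichnellus)),Xiphana).
Xiphana is sister to the clade containing all other ingroup taxa, so it is the earliest-diverging (most basal) ingroup lineage.

Xiphana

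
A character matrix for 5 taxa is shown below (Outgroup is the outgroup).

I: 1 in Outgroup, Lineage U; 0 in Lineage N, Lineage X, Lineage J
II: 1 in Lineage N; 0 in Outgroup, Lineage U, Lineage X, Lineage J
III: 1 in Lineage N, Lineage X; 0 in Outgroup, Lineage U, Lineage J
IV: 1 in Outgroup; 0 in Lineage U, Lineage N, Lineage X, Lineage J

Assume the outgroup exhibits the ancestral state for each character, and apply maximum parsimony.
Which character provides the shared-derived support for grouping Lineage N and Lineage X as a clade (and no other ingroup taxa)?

III

Character polarity is set by the outgroup: the derived state is whichever differs from the outgroup's state, so for I, IV the derived state is '0', and for the remaining characters it is '1'.
I (derived state '0') is shared by Lineage J, Lineage N, and Lineage X — a synapomorphy uniting that clade.
II: derived state '1' in Lineage N only — an autapomorphy, so it tells us nothing about relationships among taxa.
III: derived state '1' in Lineage N and Lineage X only — synapomorphy for {Lineage N, Lineage X}.
IV (derived state '0') is shared by all ingroup taxa — unites the whole ingroup.
Most parsimonious ingroup topology: (Lineage U,((Lineage N,Lineage X),Lineage J)).
The clade {Lineage N, Lineage X} is supported by III: its derived state '1' occurs in exactly those taxa and in no other taxon (including the outgroup).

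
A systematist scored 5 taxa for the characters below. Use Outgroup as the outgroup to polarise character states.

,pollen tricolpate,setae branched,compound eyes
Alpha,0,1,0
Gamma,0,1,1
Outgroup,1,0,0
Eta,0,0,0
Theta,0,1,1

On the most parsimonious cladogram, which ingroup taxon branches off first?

Character polarity is set by the outgroup: the derived state is whichever differs from the outgroup's state, so for pollen tricolpate the derived state is '0', and for the remaining characters it is '1'.
pollen tricolpate (derived state '0') is shared by all ingroup taxa — unites the whole ingroup.
setae branched: derived state '1' in Alpha, Gamma, and Theta only — synapomorphy for {Alpha, Gamma, Theta}.
compound eyes (derived state '1') is shared by Gamma and Theta — a synapomorphy uniting that clade.
Most parsimonious ingroup topology: (Eta,((Theta,Gamma),Alpha)).
Eta is sister to the clade containing all other ingroup taxa, so it is the earliest-diverging (most basal) ingroup lineage.

Eta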